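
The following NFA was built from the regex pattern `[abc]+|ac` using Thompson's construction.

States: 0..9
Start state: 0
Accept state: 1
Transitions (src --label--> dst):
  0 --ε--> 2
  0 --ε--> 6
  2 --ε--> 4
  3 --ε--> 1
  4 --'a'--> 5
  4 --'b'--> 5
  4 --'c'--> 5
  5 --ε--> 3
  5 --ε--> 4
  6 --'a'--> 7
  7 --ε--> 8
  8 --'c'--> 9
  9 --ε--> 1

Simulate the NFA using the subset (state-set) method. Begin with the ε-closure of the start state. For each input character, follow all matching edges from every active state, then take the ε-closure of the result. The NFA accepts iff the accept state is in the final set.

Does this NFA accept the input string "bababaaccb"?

Answer: ACCEPT

Derivation:
S₀ = ε-closure({0}) = {0,2,4,6}
'b' @ 1: {1,3,4,5}  ✓accept
'a' @ 2: {1,3,4,5}  ✓accept
'b' @ 3: {1,3,4,5}  ✓accept
'a' @ 4: {1,3,4,5}  ✓accept
'b' @ 5: {1,3,4,5}  ✓accept
'a' @ 6: {1,3,4,5}  ✓accept
'a' @ 7: {1,3,4,5}  ✓accept
'c' @ 8: {1,3,4,5}  ✓accept
'c' @ 9: {1,3,4,5}  ✓accept
'b' @ 10: {1,3,4,5}  ✓accept
final: {1,3,4,5}; accept 1 in set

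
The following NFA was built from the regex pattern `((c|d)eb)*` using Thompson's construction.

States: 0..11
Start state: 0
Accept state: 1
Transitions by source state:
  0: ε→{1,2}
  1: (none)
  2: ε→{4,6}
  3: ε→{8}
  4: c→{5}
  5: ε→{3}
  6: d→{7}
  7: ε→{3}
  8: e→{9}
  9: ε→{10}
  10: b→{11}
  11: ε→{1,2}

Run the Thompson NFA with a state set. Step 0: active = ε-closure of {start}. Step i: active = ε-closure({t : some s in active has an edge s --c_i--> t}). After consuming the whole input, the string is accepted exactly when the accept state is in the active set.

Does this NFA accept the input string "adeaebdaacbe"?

Answer: REJECT

Derivation:
start: ε-closure({0}) = {0,1,2,4,6}
'a' @ 1: {}  — state set empty
rest 'deaebdaacbe' ignored (set empty)
end set {} — state 1 not in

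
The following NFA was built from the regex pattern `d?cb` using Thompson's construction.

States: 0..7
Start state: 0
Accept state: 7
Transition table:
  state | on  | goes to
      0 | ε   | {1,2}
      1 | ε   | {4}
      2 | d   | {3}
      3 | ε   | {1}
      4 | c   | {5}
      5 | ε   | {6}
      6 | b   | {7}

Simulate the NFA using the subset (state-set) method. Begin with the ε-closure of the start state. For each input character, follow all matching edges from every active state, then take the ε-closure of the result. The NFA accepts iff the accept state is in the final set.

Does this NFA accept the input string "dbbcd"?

S₀ = ε-closure({0}) = {0,1,2,4}
'd' @ 1: {1,3,4}
'b' @ 2: {}  — dead — no transitions
rest 'bcd' ignored (set empty)
after full input: {}  (accept=7 not in)

Answer: REJECT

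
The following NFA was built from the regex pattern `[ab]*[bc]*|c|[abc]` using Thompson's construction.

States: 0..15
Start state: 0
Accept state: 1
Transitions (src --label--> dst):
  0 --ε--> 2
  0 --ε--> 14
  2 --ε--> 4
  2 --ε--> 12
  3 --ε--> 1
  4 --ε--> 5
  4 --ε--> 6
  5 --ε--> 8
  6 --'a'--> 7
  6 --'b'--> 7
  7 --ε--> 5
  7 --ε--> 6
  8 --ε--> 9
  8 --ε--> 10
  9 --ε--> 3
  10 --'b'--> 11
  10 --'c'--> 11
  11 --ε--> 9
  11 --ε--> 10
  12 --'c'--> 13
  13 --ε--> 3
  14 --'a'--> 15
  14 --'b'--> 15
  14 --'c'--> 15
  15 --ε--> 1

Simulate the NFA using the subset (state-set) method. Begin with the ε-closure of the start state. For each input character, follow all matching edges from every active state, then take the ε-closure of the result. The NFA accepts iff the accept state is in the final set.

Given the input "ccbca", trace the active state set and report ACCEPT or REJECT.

S₀ = ε-closure({0}) = {0,1,2,3,4,5,6,8,9,10,12,14}
'c' @ 1: {1,3,9,10,11,13,15}  (accept∈set)
'c' @ 2: {1,3,9,10,11}  (accept∈set)
'b' @ 3: {1,3,9,10,11}  (accept∈set)
'c' @ 4: {1,3,9,10,11}  (accept∈set)
'a' @ 5: {}  — dead — no transitions
end set {} — state 1 not in

Answer: REJECT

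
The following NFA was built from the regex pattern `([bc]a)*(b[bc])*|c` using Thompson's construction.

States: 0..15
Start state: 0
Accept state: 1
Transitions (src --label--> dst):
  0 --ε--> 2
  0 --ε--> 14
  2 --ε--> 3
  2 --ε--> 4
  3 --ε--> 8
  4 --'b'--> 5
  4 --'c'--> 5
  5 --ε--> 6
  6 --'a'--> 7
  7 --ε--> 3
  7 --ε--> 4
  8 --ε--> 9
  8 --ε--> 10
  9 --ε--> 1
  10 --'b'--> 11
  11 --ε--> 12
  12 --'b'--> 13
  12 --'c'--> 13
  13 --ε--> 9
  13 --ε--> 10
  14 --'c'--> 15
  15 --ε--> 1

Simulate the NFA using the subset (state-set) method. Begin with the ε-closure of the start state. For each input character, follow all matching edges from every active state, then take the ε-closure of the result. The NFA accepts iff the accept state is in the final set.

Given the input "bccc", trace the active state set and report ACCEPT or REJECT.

Answer: REJECT

Steps:
initial (ε-close {0}): {0,1,2,3,4,8,9,10,14}
'b' @ 1: {5,6,11,12}
'c' @ 2: {1,9,10,13}  [accepting]
'c' @ 3: {}  — state set empty
rest 'c' ignored (set empty)
after full input: {}  (accept=1 not in)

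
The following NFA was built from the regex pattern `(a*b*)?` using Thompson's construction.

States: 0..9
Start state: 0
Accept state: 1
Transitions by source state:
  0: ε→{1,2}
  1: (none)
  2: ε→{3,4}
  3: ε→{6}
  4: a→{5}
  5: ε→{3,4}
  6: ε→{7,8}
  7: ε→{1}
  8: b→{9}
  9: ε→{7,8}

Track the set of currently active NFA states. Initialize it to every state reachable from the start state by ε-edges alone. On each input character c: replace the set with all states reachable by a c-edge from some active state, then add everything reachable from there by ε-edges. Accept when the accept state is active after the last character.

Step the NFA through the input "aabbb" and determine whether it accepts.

S₀ = ε-closure({0}) = {0,1,2,3,4,6,7,8}
'a' @ 1: {1,3,4,5,6,7,8}  ✓accept
'a' @ 2: {1,3,4,5,6,7,8}  ✓accept
'b' @ 3: {1,7,8,9}  ✓accept
'b' @ 4: {1,7,8,9}  ✓accept
'b' @ 5: {1,7,8,9}  ✓accept
end set {1,7,8,9} — state 1 in

Answer: ACCEPT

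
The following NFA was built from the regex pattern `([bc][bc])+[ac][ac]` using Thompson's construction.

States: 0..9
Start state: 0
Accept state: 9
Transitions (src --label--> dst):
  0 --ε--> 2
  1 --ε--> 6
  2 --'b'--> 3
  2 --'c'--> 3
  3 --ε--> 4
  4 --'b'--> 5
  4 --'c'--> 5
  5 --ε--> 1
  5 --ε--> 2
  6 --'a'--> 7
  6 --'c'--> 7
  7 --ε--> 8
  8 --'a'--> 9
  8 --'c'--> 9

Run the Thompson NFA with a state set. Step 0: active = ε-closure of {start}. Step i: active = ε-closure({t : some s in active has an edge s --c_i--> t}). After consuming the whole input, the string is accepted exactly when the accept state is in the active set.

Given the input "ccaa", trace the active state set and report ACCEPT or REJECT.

S₀ = ε-closure({0}) = {0,2}
'c' @ 1: {3,4}
'c' @ 2: {1,2,5,6}
'a' @ 3: {7,8}
'a' @ 4: {9}  [accepting]
end set {9} — state 9 in

Answer: ACCEPT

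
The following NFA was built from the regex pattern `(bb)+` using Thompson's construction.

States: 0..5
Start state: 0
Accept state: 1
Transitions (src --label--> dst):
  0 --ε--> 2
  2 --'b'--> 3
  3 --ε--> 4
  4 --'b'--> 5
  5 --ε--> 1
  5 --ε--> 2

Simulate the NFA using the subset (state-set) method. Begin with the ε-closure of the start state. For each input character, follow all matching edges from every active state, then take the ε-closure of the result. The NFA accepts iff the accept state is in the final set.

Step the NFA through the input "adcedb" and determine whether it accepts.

S₀ = ε-closure({0}) = {0,2}
'a' @ 1: {}  — state set empty
rest 'dcedb' ignored (set empty)
end set {} — state 1 not in

Answer: REJECT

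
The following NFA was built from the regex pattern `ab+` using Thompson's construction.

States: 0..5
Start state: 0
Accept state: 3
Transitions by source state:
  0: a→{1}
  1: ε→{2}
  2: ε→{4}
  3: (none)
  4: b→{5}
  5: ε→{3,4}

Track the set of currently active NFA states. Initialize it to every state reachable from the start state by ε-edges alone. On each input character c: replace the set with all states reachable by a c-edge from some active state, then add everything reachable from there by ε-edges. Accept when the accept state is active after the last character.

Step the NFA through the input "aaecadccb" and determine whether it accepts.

Answer: REJECT

Steps:
initial (ε-close {0}): {0}
'a' @ 1: {1,2,4}
'a' @ 2: {}  — no active states
rest 'ecadccb' ignored (set empty)
final: {}; accept 3 not in set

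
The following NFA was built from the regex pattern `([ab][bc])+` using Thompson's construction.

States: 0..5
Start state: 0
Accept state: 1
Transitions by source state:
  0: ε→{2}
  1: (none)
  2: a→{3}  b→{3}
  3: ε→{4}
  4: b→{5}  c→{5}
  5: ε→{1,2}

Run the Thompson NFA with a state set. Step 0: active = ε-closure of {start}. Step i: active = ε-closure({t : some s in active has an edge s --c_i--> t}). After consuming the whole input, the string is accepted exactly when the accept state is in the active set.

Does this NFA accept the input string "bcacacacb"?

start: ε-closure({0}) = {0,2}
'b' @ 1: {3,4}
'c' @ 2: {1,2,5}  [accepting]
'a' @ 3: {3,4}
'c' @ 4: {1,2,5}  [accepting]
'a' @ 5: {3,4}
'c' @ 6: {1,2,5}  [accepting]
'a' @ 7: {3,4}
'c' @ 8: {1,2,5}  [accepting]
'b' @ 9: {3,4}
after full input: {3,4}  (accept=1 not in)

Answer: REJECT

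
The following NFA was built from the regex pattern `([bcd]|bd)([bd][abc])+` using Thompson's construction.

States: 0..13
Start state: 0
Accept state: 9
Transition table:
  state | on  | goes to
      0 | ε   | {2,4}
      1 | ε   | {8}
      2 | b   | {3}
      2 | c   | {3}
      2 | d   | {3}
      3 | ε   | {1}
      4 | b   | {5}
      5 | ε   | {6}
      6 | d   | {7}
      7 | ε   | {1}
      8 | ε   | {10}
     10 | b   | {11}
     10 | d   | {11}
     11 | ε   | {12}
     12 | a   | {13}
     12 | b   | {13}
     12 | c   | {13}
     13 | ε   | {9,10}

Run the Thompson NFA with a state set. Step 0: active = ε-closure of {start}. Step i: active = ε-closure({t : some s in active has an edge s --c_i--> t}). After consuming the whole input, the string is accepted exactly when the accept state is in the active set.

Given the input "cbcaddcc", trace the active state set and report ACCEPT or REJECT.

Answer: REJECT

Steps:
S₀ = ε-closure({0}) = {0,2,4}
'c' @ 1: {1,3,8,10}
'b' @ 2: {11,12}
'c' @ 3: {9,10,13}  [accepting]
'a' @ 4: {}  — dead — no transitions
rest 'ddcc' ignored (set empty)
after full input: {}  (accept=9 not in)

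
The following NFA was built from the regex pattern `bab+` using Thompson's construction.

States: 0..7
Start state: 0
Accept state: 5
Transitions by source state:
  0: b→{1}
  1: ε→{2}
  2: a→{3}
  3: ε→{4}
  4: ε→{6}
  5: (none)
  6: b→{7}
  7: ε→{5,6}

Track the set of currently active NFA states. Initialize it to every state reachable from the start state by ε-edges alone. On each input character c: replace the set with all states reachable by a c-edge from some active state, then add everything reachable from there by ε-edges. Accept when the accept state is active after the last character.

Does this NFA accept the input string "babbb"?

Answer: ACCEPT

Steps:
S₀ = ε-closure({0}) = {0}
'b' @ 1: {1,2}
'a' @ 2: {3,4,6}
'b' @ 3: {5,6,7}  [accepting]
'b' @ 4: {5,6,7}  [accepting]
'b' @ 5: {5,6,7}  [accepting]
after full input: {5,6,7}  (accept=5 in)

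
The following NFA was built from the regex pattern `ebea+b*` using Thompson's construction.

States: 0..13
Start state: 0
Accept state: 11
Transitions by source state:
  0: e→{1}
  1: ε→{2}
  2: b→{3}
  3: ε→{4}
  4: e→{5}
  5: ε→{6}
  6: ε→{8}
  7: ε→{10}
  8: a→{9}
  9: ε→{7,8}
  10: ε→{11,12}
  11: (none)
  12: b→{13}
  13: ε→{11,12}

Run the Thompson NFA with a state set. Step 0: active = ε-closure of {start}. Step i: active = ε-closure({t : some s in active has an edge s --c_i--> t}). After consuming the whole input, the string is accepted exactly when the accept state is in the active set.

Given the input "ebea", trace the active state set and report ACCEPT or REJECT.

Answer: ACCEPT

Derivation:
start: ε-closure({0}) = {0}
'e' @ 1: {1,2}
'b' @ 2: {3,4}
'e' @ 3: {5,6,8}
'a' @ 4: {7,8,9,10,11,12}  ✓accept
final: {7,8,9,10,11,12}; accept 11 in set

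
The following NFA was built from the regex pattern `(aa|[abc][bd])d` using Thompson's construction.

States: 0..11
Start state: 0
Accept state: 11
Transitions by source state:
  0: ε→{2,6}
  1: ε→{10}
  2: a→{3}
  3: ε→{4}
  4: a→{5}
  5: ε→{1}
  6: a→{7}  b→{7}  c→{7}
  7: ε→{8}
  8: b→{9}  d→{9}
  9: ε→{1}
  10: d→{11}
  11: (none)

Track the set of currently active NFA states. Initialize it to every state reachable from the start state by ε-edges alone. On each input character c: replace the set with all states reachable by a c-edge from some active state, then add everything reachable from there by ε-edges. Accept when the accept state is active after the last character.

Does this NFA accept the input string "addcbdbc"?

Answer: REJECT

Trace:
S₀ = ε-closure({0}) = {0,2,6}
'a' @ 1: {3,4,7,8}
'd' @ 2: {1,9,10}
'd' @ 3: {11}  ✓accept
'c' @ 4: {}  — no active states
rest 'bdbc' ignored (set empty)
end set {} — state 11 not in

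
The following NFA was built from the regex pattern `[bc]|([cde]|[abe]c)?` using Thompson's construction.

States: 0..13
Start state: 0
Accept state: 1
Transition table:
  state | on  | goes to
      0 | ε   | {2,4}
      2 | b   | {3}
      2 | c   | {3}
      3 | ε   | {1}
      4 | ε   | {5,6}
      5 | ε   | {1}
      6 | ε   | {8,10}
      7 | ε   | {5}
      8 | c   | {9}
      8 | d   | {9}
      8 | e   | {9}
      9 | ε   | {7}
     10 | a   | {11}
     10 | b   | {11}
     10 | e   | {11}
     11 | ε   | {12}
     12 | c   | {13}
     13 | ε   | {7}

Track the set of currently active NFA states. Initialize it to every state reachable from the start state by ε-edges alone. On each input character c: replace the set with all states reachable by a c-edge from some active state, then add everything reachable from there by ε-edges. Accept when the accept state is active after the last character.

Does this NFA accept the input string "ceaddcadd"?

Answer: REJECT

Steps:
initial (ε-close {0}): {0,1,2,4,5,6,8,10}
'c' @ 1: {1,3,5,7,9}  ✓accept
'e' @ 2: {}  — no active states
rest 'addcadd' ignored (set empty)
after full input: {}  (accept=1 not in)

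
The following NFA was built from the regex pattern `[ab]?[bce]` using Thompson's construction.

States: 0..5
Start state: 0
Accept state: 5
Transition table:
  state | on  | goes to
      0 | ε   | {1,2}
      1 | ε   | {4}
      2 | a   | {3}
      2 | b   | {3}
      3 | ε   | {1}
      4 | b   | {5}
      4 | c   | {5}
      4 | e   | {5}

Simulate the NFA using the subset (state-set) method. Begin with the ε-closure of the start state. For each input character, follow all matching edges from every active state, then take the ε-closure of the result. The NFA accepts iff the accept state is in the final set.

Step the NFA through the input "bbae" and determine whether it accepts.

start: ε-closure({0}) = {0,1,2,4}
'b' @ 1: {1,3,4,5}  ✓accept
'b' @ 2: {5}  ✓accept
'a' @ 3: {}  — no active states
rest 'e' ignored (set empty)
after full input: {}  (accept=5 not in)

Answer: REJECT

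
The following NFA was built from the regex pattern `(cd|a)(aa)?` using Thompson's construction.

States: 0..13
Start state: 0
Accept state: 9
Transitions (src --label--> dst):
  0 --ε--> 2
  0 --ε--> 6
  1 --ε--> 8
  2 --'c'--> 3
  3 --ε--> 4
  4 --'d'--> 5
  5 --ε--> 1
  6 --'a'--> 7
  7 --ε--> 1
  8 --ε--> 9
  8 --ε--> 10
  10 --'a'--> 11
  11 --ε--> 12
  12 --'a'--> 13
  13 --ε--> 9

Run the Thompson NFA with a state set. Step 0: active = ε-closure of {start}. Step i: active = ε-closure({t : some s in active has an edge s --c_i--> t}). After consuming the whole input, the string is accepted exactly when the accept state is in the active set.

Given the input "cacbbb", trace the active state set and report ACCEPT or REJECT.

Answer: REJECT

Steps:
start: ε-closure({0}) = {0,2,6}
'c' @ 1: {3,4}
'a' @ 2: {}  — state set empty
rest 'cbbb' ignored (set empty)
final: {}; accept 9 not in set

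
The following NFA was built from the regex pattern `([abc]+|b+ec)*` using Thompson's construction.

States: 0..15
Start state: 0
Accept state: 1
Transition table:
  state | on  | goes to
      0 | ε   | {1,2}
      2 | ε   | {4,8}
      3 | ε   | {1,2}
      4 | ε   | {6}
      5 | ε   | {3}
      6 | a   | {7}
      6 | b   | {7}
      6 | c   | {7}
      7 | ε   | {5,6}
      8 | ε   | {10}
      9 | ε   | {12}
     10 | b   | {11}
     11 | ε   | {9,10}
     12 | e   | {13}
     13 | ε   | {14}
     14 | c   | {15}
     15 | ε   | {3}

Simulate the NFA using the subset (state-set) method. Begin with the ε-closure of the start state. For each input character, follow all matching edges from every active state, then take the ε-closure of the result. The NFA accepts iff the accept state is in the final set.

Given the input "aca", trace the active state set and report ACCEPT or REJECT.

Answer: ACCEPT

Trace:
S₀ = ε-closure({0}) = {0,1,2,4,6,8,10}
'a' @ 1: {1,2,3,4,5,6,7,8,10}  [accepting]
'c' @ 2: {1,2,3,4,5,6,7,8,10}  [accepting]
'a' @ 3: {1,2,3,4,5,6,7,8,10}  [accepting]
after full input: {1,2,3,4,5,6,7,8,10}  (accept=1 in)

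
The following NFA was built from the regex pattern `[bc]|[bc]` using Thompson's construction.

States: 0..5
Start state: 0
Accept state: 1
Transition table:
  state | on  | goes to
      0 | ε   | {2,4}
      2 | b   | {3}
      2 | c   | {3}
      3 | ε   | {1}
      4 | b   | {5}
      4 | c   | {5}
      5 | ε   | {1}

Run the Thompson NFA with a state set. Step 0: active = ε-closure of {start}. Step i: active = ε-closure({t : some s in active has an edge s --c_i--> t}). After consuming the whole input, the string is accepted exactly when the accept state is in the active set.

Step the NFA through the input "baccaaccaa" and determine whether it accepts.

initial (ε-close {0}): {0,2,4}
'b' @ 1: {1,3,5}  [accepting]
'a' @ 2: {}  — state set empty
rest 'ccaaccaa' ignored (set empty)
after full input: {}  (accept=1 not in)

Answer: REJECT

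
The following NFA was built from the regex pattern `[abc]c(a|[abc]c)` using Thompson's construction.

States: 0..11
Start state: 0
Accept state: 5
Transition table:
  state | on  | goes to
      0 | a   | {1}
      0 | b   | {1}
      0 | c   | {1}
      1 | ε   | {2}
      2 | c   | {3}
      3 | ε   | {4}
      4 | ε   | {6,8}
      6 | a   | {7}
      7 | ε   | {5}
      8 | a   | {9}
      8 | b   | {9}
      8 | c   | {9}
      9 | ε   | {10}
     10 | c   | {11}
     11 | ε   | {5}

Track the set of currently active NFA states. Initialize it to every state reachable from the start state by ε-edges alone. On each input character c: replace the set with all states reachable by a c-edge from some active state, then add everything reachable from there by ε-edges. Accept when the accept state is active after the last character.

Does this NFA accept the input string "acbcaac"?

initial (ε-close {0}): {0}
'a' @ 1: {1,2}
'c' @ 2: {3,4,6,8}
'b' @ 3: {9,10}
'c' @ 4: {5,11}  [accepting]
'a' @ 5: {}  — dead — no transitions
rest 'ac' ignored (set empty)
after full input: {}  (accept=5 not in)

Answer: REJECT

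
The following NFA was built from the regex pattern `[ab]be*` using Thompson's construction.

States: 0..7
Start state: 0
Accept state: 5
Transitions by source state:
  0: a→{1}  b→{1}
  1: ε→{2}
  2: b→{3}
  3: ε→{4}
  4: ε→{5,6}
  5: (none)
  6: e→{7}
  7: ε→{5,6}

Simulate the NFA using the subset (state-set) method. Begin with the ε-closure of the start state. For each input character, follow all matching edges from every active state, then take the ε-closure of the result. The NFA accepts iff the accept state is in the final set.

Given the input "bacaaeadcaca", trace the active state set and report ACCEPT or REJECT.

Answer: REJECT

Derivation:
S₀ = ε-closure({0}) = {0}
'b' @ 1: {1,2}
'a' @ 2: {}  — no active states
rest 'caaeadcaca' ignored (set empty)
end set {} — state 5 not in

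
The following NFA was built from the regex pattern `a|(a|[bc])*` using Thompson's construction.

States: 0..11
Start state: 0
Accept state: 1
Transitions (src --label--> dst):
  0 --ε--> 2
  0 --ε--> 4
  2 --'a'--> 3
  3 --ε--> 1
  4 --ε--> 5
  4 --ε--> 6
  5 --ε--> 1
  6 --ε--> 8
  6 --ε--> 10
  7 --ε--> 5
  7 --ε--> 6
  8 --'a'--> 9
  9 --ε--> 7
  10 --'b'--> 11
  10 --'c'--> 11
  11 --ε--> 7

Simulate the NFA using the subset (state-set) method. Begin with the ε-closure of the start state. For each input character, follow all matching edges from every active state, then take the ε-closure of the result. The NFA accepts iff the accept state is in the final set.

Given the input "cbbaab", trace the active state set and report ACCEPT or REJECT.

initial (ε-close {0}): {0,1,2,4,5,6,8,10}
'c' @ 1: {1,5,6,7,8,10,11}  ✓accept
'b' @ 2: {1,5,6,7,8,10,11}  ✓accept
'b' @ 3: {1,5,6,7,8,10,11}  ✓accept
'a' @ 4: {1,5,6,7,8,9,10}  ✓accept
'a' @ 5: {1,5,6,7,8,9,10}  ✓accept
'b' @ 6: {1,5,6,7,8,10,11}  ✓accept
end set {1,5,6,7,8,10,11} — state 1 in

Answer: ACCEPT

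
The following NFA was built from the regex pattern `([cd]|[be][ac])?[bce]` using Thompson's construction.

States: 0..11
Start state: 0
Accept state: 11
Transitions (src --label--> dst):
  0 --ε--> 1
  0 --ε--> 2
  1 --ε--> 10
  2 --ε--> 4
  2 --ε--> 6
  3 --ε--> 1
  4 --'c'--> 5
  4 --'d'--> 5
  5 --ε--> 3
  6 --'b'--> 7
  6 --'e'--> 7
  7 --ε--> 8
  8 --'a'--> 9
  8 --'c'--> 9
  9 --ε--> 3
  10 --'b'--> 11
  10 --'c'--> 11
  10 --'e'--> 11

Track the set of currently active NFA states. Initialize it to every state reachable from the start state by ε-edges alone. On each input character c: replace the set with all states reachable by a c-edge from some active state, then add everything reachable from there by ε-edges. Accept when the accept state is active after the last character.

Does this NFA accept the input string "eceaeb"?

S₀ = ε-closure({0}) = {0,1,2,4,6,10}
'e' @ 1: {7,8,11}  (accept∈set)
'c' @ 2: {1,3,9,10}
'e' @ 3: {11}  (accept∈set)
'a' @ 4: {}  — no active states
rest 'eb' ignored (set empty)
end set {} — state 11 not in

Answer: REJECT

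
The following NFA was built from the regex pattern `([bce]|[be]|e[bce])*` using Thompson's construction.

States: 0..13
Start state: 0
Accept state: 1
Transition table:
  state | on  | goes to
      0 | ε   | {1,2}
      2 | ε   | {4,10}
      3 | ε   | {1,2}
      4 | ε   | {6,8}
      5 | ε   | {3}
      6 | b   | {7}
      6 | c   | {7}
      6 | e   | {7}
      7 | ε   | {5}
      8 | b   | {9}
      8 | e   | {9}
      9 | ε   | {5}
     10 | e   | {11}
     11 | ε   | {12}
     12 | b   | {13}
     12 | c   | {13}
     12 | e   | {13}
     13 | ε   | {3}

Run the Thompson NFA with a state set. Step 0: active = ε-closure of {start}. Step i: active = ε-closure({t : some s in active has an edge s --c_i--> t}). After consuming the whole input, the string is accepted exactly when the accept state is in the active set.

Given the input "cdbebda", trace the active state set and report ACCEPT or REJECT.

Answer: REJECT

Trace:
S₀ = ε-closure({0}) = {0,1,2,4,6,8,10}
'c' @ 1: {1,2,3,4,5,6,7,8,10}  ✓accept
'd' @ 2: {}  — state set empty
rest 'bebda' ignored (set empty)
end set {} — state 1 not in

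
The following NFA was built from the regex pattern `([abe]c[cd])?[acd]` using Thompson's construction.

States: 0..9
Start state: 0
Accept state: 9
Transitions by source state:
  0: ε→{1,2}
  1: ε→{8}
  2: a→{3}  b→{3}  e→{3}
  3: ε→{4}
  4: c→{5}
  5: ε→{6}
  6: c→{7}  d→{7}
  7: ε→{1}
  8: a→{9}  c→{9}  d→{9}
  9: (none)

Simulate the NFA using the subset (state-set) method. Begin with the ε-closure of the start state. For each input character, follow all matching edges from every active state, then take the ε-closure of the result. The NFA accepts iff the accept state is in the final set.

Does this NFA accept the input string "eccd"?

start: ε-closure({0}) = {0,1,2,8}
'e' @ 1: {3,4}
'c' @ 2: {5,6}
'c' @ 3: {1,7,8}
'd' @ 4: {9}  [accepting]
end set {9} — state 9 in

Answer: ACCEPT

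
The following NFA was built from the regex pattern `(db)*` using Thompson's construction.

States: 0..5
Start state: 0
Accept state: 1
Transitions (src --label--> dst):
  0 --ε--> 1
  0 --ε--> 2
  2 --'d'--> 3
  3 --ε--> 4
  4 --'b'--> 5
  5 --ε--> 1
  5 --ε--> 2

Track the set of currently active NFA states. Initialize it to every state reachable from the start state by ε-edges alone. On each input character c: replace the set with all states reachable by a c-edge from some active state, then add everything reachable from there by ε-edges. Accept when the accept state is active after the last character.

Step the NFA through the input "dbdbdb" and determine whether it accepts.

S₀ = ε-closure({0}) = {0,1,2}
'd' @ 1: {3,4}
'b' @ 2: {1,2,5}  ✓accept
'd' @ 3: {3,4}
'b' @ 4: {1,2,5}  ✓accept
'd' @ 5: {3,4}
'b' @ 6: {1,2,5}  ✓accept
after full input: {1,2,5}  (accept=1 in)

Answer: ACCEPT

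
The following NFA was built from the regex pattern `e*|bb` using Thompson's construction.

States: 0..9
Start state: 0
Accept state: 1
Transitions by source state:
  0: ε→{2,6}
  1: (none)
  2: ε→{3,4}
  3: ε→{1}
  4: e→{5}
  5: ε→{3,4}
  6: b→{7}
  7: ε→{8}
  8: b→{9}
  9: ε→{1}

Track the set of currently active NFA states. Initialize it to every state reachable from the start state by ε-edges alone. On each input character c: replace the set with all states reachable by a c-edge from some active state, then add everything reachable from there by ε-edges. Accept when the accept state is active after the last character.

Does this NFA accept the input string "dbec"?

Answer: REJECT

Trace:
initial (ε-close {0}): {0,1,2,3,4,6}
'd' @ 1: {}  — dead — no transitions
rest 'bec' ignored (set empty)
final: {}; accept 1 not in set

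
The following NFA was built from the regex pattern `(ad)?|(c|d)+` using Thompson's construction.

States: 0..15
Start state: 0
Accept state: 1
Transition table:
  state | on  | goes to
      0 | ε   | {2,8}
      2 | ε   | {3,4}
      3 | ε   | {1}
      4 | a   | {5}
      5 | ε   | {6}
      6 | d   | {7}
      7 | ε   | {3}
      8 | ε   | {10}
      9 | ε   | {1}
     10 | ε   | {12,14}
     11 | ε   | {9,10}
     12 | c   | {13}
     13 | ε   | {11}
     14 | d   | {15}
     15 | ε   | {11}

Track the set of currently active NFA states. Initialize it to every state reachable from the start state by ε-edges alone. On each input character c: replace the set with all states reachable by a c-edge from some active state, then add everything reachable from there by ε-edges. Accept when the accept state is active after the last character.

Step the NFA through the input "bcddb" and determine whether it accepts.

Answer: REJECT

Trace:
initial (ε-close {0}): {0,1,2,3,4,8,10,12,14}
'b' @ 1: {}  — dead — no transitions
rest 'cddb' ignored (set empty)
after full input: {}  (accept=1 not in)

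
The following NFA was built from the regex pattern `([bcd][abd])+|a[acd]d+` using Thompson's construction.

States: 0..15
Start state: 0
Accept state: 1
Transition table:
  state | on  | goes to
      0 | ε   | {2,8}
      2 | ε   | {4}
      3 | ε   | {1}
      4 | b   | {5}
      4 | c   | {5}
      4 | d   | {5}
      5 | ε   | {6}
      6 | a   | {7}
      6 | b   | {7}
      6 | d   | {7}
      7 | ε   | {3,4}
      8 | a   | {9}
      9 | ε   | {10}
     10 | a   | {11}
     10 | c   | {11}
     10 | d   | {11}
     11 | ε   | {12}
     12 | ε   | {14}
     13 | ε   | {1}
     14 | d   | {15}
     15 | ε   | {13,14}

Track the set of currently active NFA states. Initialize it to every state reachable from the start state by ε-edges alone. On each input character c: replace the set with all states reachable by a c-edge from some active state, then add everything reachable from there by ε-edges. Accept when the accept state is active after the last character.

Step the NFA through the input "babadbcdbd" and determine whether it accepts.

S₀ = ε-closure({0}) = {0,2,4,8}
'b' @ 1: {5,6}
'a' @ 2: {1,3,4,7}  (accept∈set)
'b' @ 3: {5,6}
'a' @ 4: {1,3,4,7}  (accept∈set)
'd' @ 5: {5,6}
'b' @ 6: {1,3,4,7}  (accept∈set)
'c' @ 7: {5,6}
'd' @ 8: {1,3,4,7}  (accept∈set)
'b' @ 9: {5,6}
'd' @ 10: {1,3,4,7}  (accept∈set)
after full input: {1,3,4,7}  (accept=1 in)

Answer: ACCEPT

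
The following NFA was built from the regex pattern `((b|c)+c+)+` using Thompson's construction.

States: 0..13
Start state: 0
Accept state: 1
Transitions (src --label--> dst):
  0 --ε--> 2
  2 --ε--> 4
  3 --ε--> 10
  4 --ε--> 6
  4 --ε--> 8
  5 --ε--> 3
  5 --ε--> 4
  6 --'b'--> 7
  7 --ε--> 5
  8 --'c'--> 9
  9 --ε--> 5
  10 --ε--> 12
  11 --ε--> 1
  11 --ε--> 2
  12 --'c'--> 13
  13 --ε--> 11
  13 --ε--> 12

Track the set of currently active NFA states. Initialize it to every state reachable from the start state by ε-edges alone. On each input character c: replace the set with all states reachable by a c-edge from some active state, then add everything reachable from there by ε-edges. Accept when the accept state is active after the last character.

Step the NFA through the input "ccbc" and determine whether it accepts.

Answer: ACCEPT

Trace:
S₀ = ε-closure({0}) = {0,2,4,6,8}
'c' @ 1: {3,4,5,6,8,9,10,12}
'c' @ 2: {1,2,3,4,5,6,8,9,10,11,12,13}  (accept∈set)
'b' @ 3: {3,4,5,6,7,8,10,12}
'c' @ 4: {1,2,3,4,5,6,8,9,10,11,12,13}  (accept∈set)
final: {1,2,3,4,5,6,8,9,10,11,12,13}; accept 1 in set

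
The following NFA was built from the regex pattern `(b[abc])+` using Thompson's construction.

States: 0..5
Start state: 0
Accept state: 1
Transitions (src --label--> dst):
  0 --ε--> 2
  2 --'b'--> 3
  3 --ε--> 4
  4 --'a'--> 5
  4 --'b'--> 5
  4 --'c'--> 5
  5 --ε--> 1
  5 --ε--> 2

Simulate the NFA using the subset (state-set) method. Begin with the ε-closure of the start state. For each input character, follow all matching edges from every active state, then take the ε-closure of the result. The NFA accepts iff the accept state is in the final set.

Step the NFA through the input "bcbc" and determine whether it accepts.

Answer: ACCEPT

Steps:
initial (ε-close {0}): {0,2}
'b' @ 1: {3,4}
'c' @ 2: {1,2,5}  [accepting]
'b' @ 3: {3,4}
'c' @ 4: {1,2,5}  [accepting]
after full input: {1,2,5}  (accept=1 in)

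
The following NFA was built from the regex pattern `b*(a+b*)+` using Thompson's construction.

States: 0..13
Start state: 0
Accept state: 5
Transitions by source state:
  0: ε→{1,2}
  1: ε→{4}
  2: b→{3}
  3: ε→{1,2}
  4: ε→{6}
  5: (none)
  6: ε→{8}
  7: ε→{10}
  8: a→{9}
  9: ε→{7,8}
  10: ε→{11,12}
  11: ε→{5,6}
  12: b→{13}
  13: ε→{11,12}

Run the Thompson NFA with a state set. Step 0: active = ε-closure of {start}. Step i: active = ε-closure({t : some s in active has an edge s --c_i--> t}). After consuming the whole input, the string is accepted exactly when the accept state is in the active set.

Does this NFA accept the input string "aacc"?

Answer: REJECT

Steps:
initial (ε-close {0}): {0,1,2,4,6,8}
'a' @ 1: {5,6,7,8,9,10,11,12}  [accepting]
'a' @ 2: {5,6,7,8,9,10,11,12}  [accepting]
'c' @ 3: {}  — state set empty
rest 'c' ignored (set empty)
end set {} — state 5 not in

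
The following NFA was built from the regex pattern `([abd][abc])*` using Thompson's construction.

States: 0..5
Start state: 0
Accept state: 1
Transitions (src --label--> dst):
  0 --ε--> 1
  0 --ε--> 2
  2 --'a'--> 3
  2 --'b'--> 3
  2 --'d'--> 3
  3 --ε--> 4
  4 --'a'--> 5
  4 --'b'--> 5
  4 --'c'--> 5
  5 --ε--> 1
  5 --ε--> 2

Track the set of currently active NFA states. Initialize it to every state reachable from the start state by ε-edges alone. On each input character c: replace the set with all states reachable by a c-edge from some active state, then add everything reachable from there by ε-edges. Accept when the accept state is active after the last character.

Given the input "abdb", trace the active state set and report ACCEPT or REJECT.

start: ε-closure({0}) = {0,1,2}
'a' @ 1: {3,4}
'b' @ 2: {1,2,5}  ✓accept
'd' @ 3: {3,4}
'b' @ 4: {1,2,5}  ✓accept
after full input: {1,2,5}  (accept=1 in)

Answer: ACCEPT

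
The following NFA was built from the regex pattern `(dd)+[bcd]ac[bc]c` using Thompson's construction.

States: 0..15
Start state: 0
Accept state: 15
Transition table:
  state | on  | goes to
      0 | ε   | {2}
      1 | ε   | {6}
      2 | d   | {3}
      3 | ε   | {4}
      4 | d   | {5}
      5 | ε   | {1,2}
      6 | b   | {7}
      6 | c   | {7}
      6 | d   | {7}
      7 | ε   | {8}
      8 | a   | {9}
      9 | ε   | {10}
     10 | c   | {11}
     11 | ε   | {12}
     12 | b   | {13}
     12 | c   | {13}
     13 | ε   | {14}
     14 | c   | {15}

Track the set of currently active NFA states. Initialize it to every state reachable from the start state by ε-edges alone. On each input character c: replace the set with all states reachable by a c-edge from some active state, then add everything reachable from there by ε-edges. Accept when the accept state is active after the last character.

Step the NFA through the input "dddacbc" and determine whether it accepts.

Answer: ACCEPT

Trace:
S₀ = ε-closure({0}) = {0,2}
'd' @ 1: {3,4}
'd' @ 2: {1,2,5,6}
'd' @ 3: {3,4,7,8}
'a' @ 4: {9,10}
'c' @ 5: {11,12}
'b' @ 6: {13,14}
'c' @ 7: {15}  (accept∈set)
end set {15} — state 15 in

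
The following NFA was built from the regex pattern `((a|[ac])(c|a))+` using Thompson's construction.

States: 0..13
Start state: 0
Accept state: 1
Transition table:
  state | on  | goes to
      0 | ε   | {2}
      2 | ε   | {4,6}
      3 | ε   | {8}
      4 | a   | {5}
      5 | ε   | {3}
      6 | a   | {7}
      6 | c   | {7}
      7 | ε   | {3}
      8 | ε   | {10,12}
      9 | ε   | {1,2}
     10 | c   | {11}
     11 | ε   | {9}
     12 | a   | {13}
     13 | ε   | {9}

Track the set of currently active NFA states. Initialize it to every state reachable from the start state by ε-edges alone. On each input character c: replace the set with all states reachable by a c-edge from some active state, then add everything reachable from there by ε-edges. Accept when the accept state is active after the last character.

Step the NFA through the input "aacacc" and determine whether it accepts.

S₀ = ε-closure({0}) = {0,2,4,6}
'a' @ 1: {3,5,7,8,10,12}
'a' @ 2: {1,2,4,6,9,13}  (accept∈set)
'c' @ 3: {3,7,8,10,12}
'a' @ 4: {1,2,4,6,9,13}  (accept∈set)
'c' @ 5: {3,7,8,10,12}
'c' @ 6: {1,2,4,6,9,11}  (accept∈set)
final: {1,2,4,6,9,11}; accept 1 in set

Answer: ACCEPT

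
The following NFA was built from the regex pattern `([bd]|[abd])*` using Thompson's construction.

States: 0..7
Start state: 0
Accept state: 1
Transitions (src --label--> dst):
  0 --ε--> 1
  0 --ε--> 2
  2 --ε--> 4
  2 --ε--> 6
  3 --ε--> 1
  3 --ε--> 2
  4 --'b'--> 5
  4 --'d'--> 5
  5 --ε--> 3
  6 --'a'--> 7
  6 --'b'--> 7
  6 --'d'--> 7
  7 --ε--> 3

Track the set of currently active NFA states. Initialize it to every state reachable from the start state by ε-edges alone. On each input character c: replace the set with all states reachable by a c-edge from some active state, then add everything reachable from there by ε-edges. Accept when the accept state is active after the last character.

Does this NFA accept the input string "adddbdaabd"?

initial (ε-close {0}): {0,1,2,4,6}
'a' @ 1: {1,2,3,4,6,7}  (accept∈set)
'd' @ 2: {1,2,3,4,5,6,7}  (accept∈set)
'd' @ 3: {1,2,3,4,5,6,7}  (accept∈set)
'd' @ 4: {1,2,3,4,5,6,7}  (accept∈set)
'b' @ 5: {1,2,3,4,5,6,7}  (accept∈set)
'd' @ 6: {1,2,3,4,5,6,7}  (accept∈set)
'a' @ 7: {1,2,3,4,6,7}  (accept∈set)
'a' @ 8: {1,2,3,4,6,7}  (accept∈set)
'b' @ 9: {1,2,3,4,5,6,7}  (accept∈set)
'd' @ 10: {1,2,3,4,5,6,7}  (accept∈set)
final: {1,2,3,4,5,6,7}; accept 1 in set

Answer: ACCEPT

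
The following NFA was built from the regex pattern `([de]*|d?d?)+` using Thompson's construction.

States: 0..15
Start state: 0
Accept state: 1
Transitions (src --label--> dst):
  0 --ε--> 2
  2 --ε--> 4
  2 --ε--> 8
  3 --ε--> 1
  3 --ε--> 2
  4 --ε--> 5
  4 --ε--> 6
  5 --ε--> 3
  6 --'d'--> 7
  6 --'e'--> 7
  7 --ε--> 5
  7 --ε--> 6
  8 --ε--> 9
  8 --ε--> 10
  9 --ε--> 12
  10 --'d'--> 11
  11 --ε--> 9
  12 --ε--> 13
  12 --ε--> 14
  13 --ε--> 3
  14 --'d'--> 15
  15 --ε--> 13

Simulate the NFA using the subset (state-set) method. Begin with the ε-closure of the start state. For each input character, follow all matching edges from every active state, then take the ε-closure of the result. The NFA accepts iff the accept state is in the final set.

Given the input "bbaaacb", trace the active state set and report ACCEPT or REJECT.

initial (ε-close {0}): {0,1,2,3,4,5,6,8,9,10,12,13,14}
'b' @ 1: {}  — no active states
rest 'baaacb' ignored (set empty)
end set {} — state 1 not in

Answer: REJECT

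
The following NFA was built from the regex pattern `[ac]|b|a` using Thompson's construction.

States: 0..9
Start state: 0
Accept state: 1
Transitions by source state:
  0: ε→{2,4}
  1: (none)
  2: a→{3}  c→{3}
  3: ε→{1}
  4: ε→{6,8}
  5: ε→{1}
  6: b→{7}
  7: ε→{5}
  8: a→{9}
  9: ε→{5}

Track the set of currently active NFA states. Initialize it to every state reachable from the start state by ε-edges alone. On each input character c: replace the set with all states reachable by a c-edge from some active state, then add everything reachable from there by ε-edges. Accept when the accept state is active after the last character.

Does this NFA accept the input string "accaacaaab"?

start: ε-closure({0}) = {0,2,4,6,8}
'a' @ 1: {1,3,5,9}  [accepting]
'c' @ 2: {}  — no active states
rest 'caacaaab' ignored (set empty)
after full input: {}  (accept=1 not in)

Answer: REJECT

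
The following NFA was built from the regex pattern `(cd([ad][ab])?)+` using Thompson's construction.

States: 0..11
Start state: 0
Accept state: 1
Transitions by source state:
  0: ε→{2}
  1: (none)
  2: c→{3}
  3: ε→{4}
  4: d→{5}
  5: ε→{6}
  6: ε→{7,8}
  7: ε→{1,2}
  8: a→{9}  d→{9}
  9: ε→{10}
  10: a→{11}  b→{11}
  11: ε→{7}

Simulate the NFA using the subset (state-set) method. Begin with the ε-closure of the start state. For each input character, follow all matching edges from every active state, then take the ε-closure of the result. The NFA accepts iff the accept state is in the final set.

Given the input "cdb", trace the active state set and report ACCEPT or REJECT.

Answer: REJECT

Derivation:
S₀ = ε-closure({0}) = {0,2}
'c' @ 1: {3,4}
'd' @ 2: {1,2,5,6,7,8}  ✓accept
'b' @ 3: {}  — no active states
after full input: {}  (accept=1 not in)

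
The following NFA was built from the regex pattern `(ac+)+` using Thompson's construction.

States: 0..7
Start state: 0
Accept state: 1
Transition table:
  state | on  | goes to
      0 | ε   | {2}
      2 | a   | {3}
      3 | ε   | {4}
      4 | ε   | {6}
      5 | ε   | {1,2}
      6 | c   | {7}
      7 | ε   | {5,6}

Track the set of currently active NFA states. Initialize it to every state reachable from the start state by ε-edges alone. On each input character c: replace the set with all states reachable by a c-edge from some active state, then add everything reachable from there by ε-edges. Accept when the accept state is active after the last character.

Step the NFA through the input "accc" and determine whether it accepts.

Answer: ACCEPT

Trace:
initial (ε-close {0}): {0,2}
'a' @ 1: {3,4,6}
'c' @ 2: {1,2,5,6,7}  ✓accept
'c' @ 3: {1,2,5,6,7}  ✓accept
'c' @ 4: {1,2,5,6,7}  ✓accept
end set {1,2,5,6,7} — state 1 in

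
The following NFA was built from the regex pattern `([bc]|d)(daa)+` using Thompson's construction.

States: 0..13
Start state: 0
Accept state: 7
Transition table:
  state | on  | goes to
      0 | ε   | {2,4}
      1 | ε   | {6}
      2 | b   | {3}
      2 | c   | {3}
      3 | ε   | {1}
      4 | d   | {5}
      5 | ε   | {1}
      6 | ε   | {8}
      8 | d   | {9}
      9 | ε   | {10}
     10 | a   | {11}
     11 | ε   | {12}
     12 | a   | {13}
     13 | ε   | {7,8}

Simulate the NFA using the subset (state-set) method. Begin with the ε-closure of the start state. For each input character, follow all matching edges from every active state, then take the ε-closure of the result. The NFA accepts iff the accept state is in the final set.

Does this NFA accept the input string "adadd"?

Answer: REJECT

Derivation:
start: ε-closure({0}) = {0,2,4}
'a' @ 1: {}  — state set empty
rest 'dadd' ignored (set empty)
end set {} — state 7 not in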